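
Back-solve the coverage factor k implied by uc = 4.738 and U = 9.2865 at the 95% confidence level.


k = U / uc
k = 9.2865 / 4.738
k = 1.96

1.96


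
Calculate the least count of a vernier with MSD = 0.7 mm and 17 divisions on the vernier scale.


LC = MSD / n_div
= 0.7 / 17
= 0.0412

0.0412


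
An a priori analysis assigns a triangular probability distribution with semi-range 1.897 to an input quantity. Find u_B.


u_B = half_width / sqrt(6)
u_B = 1.897 / 2.4494897
u_B = 0.7744

0.7744


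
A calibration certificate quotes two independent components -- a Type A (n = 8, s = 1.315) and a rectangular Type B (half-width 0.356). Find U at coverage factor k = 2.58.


u_A = s / sqrt(n) = 1.315 / sqrt(8) = 0.46492271
u_B = half_width / sqrt(3) = 0.356 / sqrt(3) = 0.2055367
uc = sqrt(u_A^2 + u_B^2) = sqrt(0.46492271^2 + 0.2055367^2) = 0.50832909
U = k * uc = 2.58 * 0.50832909
U = 1.3115

1.3115


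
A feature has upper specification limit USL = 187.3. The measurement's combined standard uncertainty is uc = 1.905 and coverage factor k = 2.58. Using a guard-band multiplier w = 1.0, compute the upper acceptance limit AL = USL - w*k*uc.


U = k * uc = 2.58 * 1.905 = 4.9149
guard band g = w * U = 1.0 * 4.9149 = 4.9149
AL = USL - g = 187.3 - 4.9149
AL = 182.3851

182.3851


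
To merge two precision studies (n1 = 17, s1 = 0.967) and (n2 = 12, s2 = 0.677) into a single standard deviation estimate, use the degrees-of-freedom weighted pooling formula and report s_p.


s_p = sqrt(((n1-1)*s1^2 + (n2-1)*s2^2) / (n1+n2-2))
numerator = (17-1)*0.967^2 + (12-1)*0.677^2 = 14.961424 + 5.041619 = 20.003043
denominator = 17 + 12 - 2 = 27
s_p^2 = 20.003043 / 27 = 0.74085344
s_p = sqrt(0.74085344) = 0.8607

0.8607


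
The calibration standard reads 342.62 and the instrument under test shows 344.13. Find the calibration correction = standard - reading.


Correction = standard - reading
= 342.62 - 344.13
= -1.5100

-1.5100


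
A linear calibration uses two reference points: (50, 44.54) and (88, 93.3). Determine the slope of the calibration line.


slope = (y2 - y1) / (x2 - x1)
= (93.3 - 44.54) / (88 - 50)
= 48.7600 / 38
= 1.2832

1.2832


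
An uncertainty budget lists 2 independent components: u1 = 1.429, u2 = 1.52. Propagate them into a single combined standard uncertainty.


uc = sqrt(1.429^2 + 1.52^2)
uc = sqrt(4.352441)
uc = 2.0863

2.0863


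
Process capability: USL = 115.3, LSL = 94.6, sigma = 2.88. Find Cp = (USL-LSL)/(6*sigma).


Cp = (USL - LSL) / (6 * sigma)
= (115.3 - 94.6) / (6 * 2.88)
= 20.7000 / 17.2800
= 1.1979

1.1979


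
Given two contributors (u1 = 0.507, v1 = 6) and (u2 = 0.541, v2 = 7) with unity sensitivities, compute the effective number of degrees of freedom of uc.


uc = sqrt(u1^2 + u2^2) = sqrt(0.507^2 + 0.541^2) = 0.74143779
v_eff = uc^4 / (u1^4/v1 + u2^4/v2)
= 0.74143779^4 / (0.507^4/6 + 0.541^4/7)
= 0.30220307 / 0.023249817
v_eff = 12.9981

12.9981


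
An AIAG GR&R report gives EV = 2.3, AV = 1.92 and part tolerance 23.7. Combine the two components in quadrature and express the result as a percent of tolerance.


GRR = sqrt(EV^2 + AV^2) = sqrt(2.3^2 + 1.92^2) = 2.9960641
%GRR = GRR / tol * 100 = 2.9960641 / 23.7 * 100
%GRR = 12.6416

12.6416


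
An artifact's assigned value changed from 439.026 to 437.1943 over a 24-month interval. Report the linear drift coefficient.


rate = (v2 - v1) / months
= (437.1943 - 439.026) / 24
= -1.8317 / 24
= -0.0763

-0.0763


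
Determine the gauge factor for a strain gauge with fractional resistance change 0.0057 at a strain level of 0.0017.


GF = (dR/R) / epsilon
= 0.0057 / 0.0017
= 3.3529

3.3529


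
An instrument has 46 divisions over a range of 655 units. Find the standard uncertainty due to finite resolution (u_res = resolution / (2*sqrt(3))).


resolution = range / divisions
resolution = 655 / 46 = 14.23913
u_res = resolution / (2*sqrt(3))
u_res = 14.23913 / 3.4641016
u_res = 4.1105

4.1105


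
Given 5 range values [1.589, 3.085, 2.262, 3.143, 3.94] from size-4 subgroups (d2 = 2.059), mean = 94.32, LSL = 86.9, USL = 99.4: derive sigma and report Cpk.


R_bar = (1.589 + 3.085 + 2.262 + 3.143 + 3.94) / 5 = 2.8038
sigma = R_bar / d2 = 2.8038 / 2.059 = 1.361729
Cp = (USL - LSL)/(6*sigma) = (99.4 - 86.9)/(6*1.361729) = 1.5299
Cpu = (99.4 - 94.32)/(3*1.361729) = 1.2435
Cpl = (94.32 - 86.9)/(3*1.361729) = 1.8163
Cpk = min(Cpu, Cpl) = 1.2435

1.2435


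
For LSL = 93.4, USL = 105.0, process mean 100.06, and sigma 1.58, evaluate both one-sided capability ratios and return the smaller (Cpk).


Cpu = (USL - mean) / (3*sigma) = (105.0 - 100.06) / (3*1.58) = 1.0422
Cpl = (mean - LSL) / (3*sigma) = (100.06 - 93.4) / (3*1.58) = 1.4051
Cpk = min(Cpu, Cpl) = 1.0422

1.0422


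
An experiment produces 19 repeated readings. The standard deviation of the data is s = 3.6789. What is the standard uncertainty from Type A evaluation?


u_A = s / sqrt(n)
u_A = 3.6789 / sqrt(19)
u_A = 3.6789 / 4.3588989
u_A = 0.8440

0.8440


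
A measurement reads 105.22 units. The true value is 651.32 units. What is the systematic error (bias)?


Systematic error = measured - true
= 105.22 - 651.32
= -546.1000

-546.1000


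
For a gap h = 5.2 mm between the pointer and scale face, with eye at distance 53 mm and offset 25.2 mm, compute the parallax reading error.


error = h * offset / d
= 5.2 * 25.2 / 53
= 2.4725

2.4725


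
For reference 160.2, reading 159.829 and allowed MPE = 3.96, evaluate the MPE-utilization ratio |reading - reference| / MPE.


e = indication - reference = 159.829 - 160.2 = -0.3710
|e| = 0.3710
ratio = |e| / MPE = 0.3710 / 3.96
ratio = 0.0937

0.0937


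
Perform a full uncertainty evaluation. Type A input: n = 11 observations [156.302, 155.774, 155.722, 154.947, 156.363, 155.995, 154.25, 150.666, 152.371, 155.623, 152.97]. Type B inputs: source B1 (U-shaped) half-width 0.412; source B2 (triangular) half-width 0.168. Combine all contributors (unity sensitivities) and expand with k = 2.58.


mean = (156.302 + 155.774 + 155.722 + 154.947 + 156.363 + 155.995 + 154.25 + 150.666 + 152.371 + 155.623 + 152.97) / 11 = 154.6348182
s = sqrt(sum((x - mean)^2)/(n-1)) = 1.8699187
u_A = s / sqrt(n) = 1.8699187 / sqrt(11) = 0.5638017
u_B1 = 0.412 / sqrt(2) = 0.29132799
u_B2 = 0.168 / sqrt(6) = 0.068585713
uc = sqrt(0.5638017^2 + 0.29132799^2 + 0.068585713^2) = 0.63831681
U = k * uc = 2.58 * 0.63831681
U = 1.6469

1.6469


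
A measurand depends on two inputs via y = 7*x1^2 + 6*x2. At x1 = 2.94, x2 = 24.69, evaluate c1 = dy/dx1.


y = 7*x1^2 + 6*x2
dy/dx1 = 2*7*x1
Evaluate at x1 = 2.94: c1 = 14 * 2.94
c1 = 41.1600

41.1600


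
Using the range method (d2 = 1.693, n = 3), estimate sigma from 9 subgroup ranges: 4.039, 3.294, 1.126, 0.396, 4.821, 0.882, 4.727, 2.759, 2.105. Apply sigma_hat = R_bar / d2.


R_bar = (4.039 + 3.294 + 1.126 + 0.396 + 4.821 + 0.882 + 4.727 + 2.759 + 2.105) / 9
R_bar = 24.149 / 9 = 2.6832222
sigma_hat = R_bar / d2 = 2.6832222 / 1.693 = 1.5849

1.5849


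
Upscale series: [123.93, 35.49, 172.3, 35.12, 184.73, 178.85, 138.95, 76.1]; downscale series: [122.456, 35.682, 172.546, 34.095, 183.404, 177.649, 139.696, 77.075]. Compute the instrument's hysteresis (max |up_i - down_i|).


|123.93 - 122.456| = 1.4740
|35.49 - 35.682| = 0.1920
|172.3 - 172.546| = 0.2460
|35.12 - 34.095| = 1.0250
|184.73 - 183.404| = 1.3260
|178.85 - 177.649| = 1.2010
|138.95 - 139.696| = 0.7460
|76.1 - 77.075| = 0.9750
hysteresis = max(diffs) = 1.4740

1.4740


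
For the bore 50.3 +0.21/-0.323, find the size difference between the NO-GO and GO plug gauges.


GO = nominal - lower_tol (smallest hole = maximum material condition)
GO = 50.3 - 0.323 = 49.977
NO-GO = nominal + upper_tol (largest hole = least material condition)
NO-GO = 50.3 + 0.21 = 50.51
spread = NO-GO - GO = 50.51 - 49.977 = 0.5330

0.5330


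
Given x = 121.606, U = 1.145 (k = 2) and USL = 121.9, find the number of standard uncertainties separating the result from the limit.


u = U / k = 1.145 / 2 = 0.5725
margin = |USL - x| = |121.9 - 121.606| = 0.294
z = margin / u = 0.294 / 0.5725
z = 0.5135

0.5135


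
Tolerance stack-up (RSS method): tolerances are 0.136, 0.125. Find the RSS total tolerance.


RSS = sqrt(0.136^2 + 0.125^2)
= sqrt(0.034121)
= 0.1847

0.1847


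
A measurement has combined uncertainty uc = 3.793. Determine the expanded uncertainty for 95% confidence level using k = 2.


U = k * uc
U = 2 * 3.793
U = 7.5860

7.5860


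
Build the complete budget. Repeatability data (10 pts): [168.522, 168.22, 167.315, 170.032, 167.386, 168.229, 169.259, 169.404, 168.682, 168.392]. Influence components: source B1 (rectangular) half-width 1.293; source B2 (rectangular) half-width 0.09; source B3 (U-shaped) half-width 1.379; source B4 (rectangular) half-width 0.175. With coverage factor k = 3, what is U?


mean = (168.522 + 168.22 + 167.315 + 170.032 + 167.386 + 168.229 + 169.259 + 169.404 + 168.682 + 168.392) / 10 = 168.5441
s = sqrt(sum((x - mean)^2)/(n-1)) = 0.85395855
u_A = s / sqrt(n) = 0.85395855 / sqrt(10) = 0.2700454
u_B1 = 1.293 / sqrt(3) = 0.7465139
u_B2 = 0.09 / sqrt(3) = 0.051961524
u_B3 = 1.379 / sqrt(2) = 0.97510025
u_B4 = 0.175 / sqrt(3) = 0.1010363
uc = sqrt(0.2700454^2 + 0.7465139^2 + 0.051961524^2 + 0.97510025^2 + 0.1010363^2) = 1.2625119
U = k * uc = 3 * 1.2625119
U = 3.7875

3.7875


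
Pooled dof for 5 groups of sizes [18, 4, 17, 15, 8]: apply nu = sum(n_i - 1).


nu = sum_i (n_i - 1)
nu = ((18 - 1) + (4 - 1) + (17 - 1) + (15 - 1) + (8 - 1))
nu = 17 + 3 + 16 + 14 + 7
nu = 57

57


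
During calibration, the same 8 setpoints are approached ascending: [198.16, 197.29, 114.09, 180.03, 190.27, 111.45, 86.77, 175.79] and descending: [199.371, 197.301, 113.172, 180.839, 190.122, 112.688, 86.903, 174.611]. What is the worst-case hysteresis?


|198.16 - 199.371| = 1.2110
|197.29 - 197.301| = 0.0110
|114.09 - 113.172| = 0.9180
|180.03 - 180.839| = 0.8090
|190.27 - 190.122| = 0.1480
|111.45 - 112.688| = 1.2380
|86.77 - 86.903| = 0.1330
|175.79 - 174.611| = 1.1790
hysteresis = max(diffs) = 1.2380

1.2380


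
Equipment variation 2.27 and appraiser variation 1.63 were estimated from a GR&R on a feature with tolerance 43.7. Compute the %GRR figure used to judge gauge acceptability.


GRR = sqrt(EV^2 + AV^2) = sqrt(2.27^2 + 1.63^2) = 2.7946019
%GRR = GRR / tol * 100 = 2.7946019 / 43.7 * 100
%GRR = 6.3950

6.3950


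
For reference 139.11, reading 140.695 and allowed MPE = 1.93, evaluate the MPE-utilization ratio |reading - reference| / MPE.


e = indication - reference = 140.695 - 139.11 = 1.5850
|e| = 1.5850
ratio = |e| / MPE = 1.5850 / 1.93
ratio = 0.8212

0.8212


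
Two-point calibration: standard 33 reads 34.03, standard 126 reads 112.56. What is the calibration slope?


slope = (y2 - y1) / (x2 - x1)
= (112.56 - 34.03) / (126 - 33)
= 78.5300 / 93
= 0.8444

0.8444


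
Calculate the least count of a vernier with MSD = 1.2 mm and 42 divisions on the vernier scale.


LC = MSD / n_div
= 1.2 / 42
= 0.0286

0.0286


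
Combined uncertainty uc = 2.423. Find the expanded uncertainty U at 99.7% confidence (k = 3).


U = k * uc
U = 3 * 2.423
U = 7.2690

7.2690


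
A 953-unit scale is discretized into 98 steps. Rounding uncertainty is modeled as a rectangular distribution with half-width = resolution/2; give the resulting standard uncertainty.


resolution = range / divisions
resolution = 953 / 98 = 9.7244898
u_res = resolution / (2*sqrt(3))
u_res = 9.7244898 / 3.4641016
u_res = 2.8072

2.8072


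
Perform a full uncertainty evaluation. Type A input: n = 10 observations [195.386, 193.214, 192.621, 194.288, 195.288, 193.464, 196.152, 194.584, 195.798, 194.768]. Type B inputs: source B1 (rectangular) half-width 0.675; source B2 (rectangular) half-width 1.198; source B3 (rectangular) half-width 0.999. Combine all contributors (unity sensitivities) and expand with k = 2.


mean = (195.386 + 193.214 + 192.621 + 194.288 + 195.288 + 193.464 + 196.152 + 194.584 + 195.798 + 194.768) / 10 = 194.5563
s = sqrt(sum((x - mean)^2)/(n-1)) = 1.162837
u_A = s / sqrt(n) = 1.162837 / sqrt(10) = 0.36772135
u_B1 = 0.675 / sqrt(3) = 0.38971143
u_B2 = 1.198 / sqrt(3) = 0.69166562
u_B3 = 0.999 / sqrt(3) = 0.57677292
uc = sqrt(0.36772135^2 + 0.38971143^2 + 0.69166562^2 + 0.57677292^2) = 1.0479324
U = k * uc = 2 * 1.0479324
U = 2.0959

2.0959


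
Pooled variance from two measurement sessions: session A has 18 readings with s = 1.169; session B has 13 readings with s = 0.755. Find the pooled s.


s_p = sqrt(((n1-1)*s1^2 + (n2-1)*s2^2) / (n1+n2-2))
numerator = (18-1)*1.169^2 + (13-1)*0.755^2 = 23.231537 + 6.8403 = 30.071837
denominator = 18 + 13 - 2 = 29
s_p^2 = 30.071837 / 29 = 1.0369599
s_p = sqrt(1.0369599) = 1.0183

1.0183


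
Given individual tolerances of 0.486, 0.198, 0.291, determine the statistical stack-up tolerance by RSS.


RSS = sqrt(0.486^2 + 0.198^2 + 0.291^2)
= sqrt(0.360081)
= 0.6001

0.6001


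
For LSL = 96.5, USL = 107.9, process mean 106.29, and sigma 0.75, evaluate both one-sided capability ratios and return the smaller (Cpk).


Cpu = (USL - mean) / (3*sigma) = (107.9 - 106.29) / (3*0.75) = 0.7156
Cpl = (mean - LSL) / (3*sigma) = (106.29 - 96.5) / (3*0.75) = 4.3511
Cpk = min(Cpu, Cpl) = 0.7156

0.7156


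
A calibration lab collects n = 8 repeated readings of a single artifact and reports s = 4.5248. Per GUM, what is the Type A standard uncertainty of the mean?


u_A = s / sqrt(n)
u_A = 4.5248 / sqrt(8)
u_A = 4.5248 / 2.8284271
u_A = 1.5998

1.5998


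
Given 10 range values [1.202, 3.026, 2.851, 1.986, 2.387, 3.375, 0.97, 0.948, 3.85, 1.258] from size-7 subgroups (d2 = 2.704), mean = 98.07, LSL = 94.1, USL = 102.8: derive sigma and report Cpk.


R_bar = (1.202 + 3.026 + 2.851 + 1.986 + 2.387 + 3.375 + 0.97 + 0.948 + 3.85 + 1.258) / 10 = 2.1853
sigma = R_bar / d2 = 2.1853 / 2.704 = 0.80817308
Cp = (USL - LSL)/(6*sigma) = (102.8 - 94.1)/(6*0.80817308) = 1.7942
Cpu = (102.8 - 98.07)/(3*0.80817308) = 1.9509
Cpl = (98.07 - 94.1)/(3*0.80817308) = 1.6374
Cpk = min(Cpu, Cpl) = 1.6374

1.6374


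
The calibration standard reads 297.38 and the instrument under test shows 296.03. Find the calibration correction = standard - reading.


Correction = standard - reading
= 297.38 - 296.03
= 1.3500

1.3500


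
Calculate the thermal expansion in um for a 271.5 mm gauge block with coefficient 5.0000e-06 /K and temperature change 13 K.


dL = L * alpha * dT
= 271.5 * 5.0000e-06 * 13
= 0.0176475 mm
dL_um = 0.0176475 * 1000 = 17.6475 um

17.6475


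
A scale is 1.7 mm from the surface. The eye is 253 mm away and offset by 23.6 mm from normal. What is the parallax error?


error = h * offset / d
= 1.7 * 23.6 / 253
= 0.1586

0.1586


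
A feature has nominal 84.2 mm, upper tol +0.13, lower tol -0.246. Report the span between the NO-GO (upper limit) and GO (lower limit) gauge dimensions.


GO = nominal - lower_tol (smallest hole = maximum material condition)
GO = 84.2 - 0.246 = 83.954
NO-GO = nominal + upper_tol (largest hole = least material condition)
NO-GO = 84.2 + 0.13 = 84.33
spread = NO-GO - GO = 84.33 - 83.954 = 0.3760

0.3760


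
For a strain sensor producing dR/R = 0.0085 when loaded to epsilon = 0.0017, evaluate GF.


GF = (dR/R) / epsilon
= 0.0085 / 0.0017
= 5.0000

5.0000


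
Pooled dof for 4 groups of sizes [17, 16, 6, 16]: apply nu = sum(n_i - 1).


nu = sum_i (n_i - 1)
nu = ((17 - 1) + (16 - 1) + (6 - 1) + (16 - 1))
nu = 16 + 15 + 5 + 15
nu = 51

51


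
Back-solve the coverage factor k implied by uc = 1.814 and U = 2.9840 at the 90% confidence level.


k = U / uc
k = 2.9840 / 1.814
k = 1.645

1.645


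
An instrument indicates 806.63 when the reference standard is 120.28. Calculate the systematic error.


Systematic error = measured - true
= 806.63 - 120.28
= 686.3500

686.3500


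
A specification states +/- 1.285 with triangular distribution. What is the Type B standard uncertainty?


u_B = half_width / sqrt(6)
u_B = 1.285 / 2.4494897
u_B = 0.5246

0.5246


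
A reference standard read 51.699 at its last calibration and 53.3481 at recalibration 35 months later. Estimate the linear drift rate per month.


rate = (v2 - v1) / months
= (53.3481 - 51.699) / 35
= 1.6491 / 35
= 0.0471

0.0471


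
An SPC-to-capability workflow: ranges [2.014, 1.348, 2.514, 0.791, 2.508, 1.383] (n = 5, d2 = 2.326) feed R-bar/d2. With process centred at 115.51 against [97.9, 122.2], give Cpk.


R_bar = (2.014 + 1.348 + 2.514 + 0.791 + 2.508 + 1.383) / 6 = 1.7596667
sigma = R_bar / d2 = 1.7596667 / 2.326 = 0.75652051
Cp = (USL - LSL)/(6*sigma) = (122.2 - 97.9)/(6*0.75652051) = 5.3535
Cpu = (122.2 - 115.51)/(3*0.75652051) = 2.9477
Cpl = (115.51 - 97.9)/(3*0.75652051) = 7.7592
Cpk = min(Cpu, Cpl) = 2.9477

2.9477


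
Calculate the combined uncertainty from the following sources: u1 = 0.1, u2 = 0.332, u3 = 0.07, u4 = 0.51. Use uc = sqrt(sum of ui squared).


uc = sqrt(0.1^2 + 0.332^2 + 0.07^2 + 0.51^2)
uc = sqrt(0.385224)
uc = 0.6207

0.6207


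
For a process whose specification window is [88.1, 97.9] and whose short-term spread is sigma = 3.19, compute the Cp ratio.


Cp = (USL - LSL) / (6 * sigma)
= (97.9 - 88.1) / (6 * 3.19)
= 9.8000 / 19.1400
= 0.5120

0.5120


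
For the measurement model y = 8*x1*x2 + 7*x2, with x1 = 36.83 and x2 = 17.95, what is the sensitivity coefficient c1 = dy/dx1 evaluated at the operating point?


y = 8*x1*x2 + 7*x2
dy/dx1 = 8*x2
Evaluate at x2 = 17.95: c1 = 8 * 17.95
c1 = 143.6000

143.6000


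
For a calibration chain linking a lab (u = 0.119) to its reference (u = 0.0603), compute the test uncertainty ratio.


TUR = u_lab / u_ref
= 0.119 / 0.0603
= 1.9735

1.9735


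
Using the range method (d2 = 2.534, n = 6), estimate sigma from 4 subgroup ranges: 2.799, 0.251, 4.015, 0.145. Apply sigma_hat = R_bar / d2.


R_bar = (2.799 + 0.251 + 4.015 + 0.145) / 4
R_bar = 7.21 / 4 = 1.8025
sigma_hat = R_bar / d2 = 1.8025 / 2.534 = 0.7113

0.7113


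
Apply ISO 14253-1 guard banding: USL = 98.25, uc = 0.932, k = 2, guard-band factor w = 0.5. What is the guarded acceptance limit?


U = k * uc = 2 * 0.932 = 1.864
guard band g = w * U = 0.5 * 1.864 = 0.932
AL = USL - g = 98.25 - 0.932
AL = 97.3180

97.3180


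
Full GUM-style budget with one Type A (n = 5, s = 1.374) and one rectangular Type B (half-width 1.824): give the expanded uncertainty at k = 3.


u_A = s / sqrt(n) = 1.374 / sqrt(5) = 0.61447148
u_B = half_width / sqrt(3) = 1.824 / sqrt(3) = 1.0530869
uc = sqrt(u_A^2 + u_B^2) = sqrt(0.61447148^2 + 1.0530869^2) = 1.2192486
U = k * uc = 3 * 1.2192486
U = 3.6577

3.6577


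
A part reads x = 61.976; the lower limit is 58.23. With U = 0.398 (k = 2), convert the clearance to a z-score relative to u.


u = U / k = 0.398 / 2 = 0.199
margin = |LSL - x| = |58.23 - 61.976| = 3.746
z = margin / u = 3.746 / 0.199
z = 18.8241

18.8241


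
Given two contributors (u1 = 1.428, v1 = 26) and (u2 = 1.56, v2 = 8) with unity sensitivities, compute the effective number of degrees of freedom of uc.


uc = sqrt(u1^2 + u2^2) = sqrt(1.428^2 + 1.56^2) = 2.1148957
v_eff = uc^4 / (u1^4/v1 + u2^4/v2)
= 2.1148957^4 / (1.428^4/26 + 1.56^4/8)
= 20.005795 / 0.90023463
v_eff = 22.2229

22.2229


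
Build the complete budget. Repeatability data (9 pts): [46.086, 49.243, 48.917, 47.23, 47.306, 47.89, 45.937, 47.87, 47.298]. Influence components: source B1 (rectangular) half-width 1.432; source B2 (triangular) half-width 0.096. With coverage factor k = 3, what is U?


mean = (46.086 + 49.243 + 48.917 + 47.23 + 47.306 + 47.89 + 45.937 + 47.87 + 47.298) / 9 = 47.53077778
s = sqrt(sum((x - mean)^2)/(n-1)) = 1.1135595
u_A = s / sqrt(n) = 1.1135595 / sqrt(9) = 0.3711865
u_B1 = 1.432 / sqrt(3) = 0.82676559
u_B2 = 0.096 / sqrt(6) = 0.039191836
uc = sqrt(0.3711865^2 + 0.82676559^2 + 0.039191836^2) = 0.90711452
U = k * uc = 3 * 0.90711452
U = 2.7213

2.7213


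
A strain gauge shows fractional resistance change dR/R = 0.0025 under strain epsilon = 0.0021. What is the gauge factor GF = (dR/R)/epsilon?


GF = (dR/R) / epsilon
= 0.0025 / 0.0021
= 1.1905

1.1905


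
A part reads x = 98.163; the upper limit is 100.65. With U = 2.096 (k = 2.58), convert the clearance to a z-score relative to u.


u = U / k = 2.096 / 2.58 = 0.8124031
margin = |USL - x| = |100.65 - 98.163| = 2.487
z = margin / u = 2.487 / 0.8124031
z = 3.0613

3.0613


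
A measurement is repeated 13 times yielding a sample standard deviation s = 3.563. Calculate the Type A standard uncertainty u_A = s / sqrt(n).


u_A = s / sqrt(n)
u_A = 3.563 / sqrt(13)
u_A = 3.563 / 3.6055513
u_A = 0.9882

0.9882


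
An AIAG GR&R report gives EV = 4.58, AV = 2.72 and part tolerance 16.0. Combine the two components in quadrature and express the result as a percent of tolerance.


GRR = sqrt(EV^2 + AV^2) = sqrt(4.58^2 + 2.72^2) = 5.3268002
%GRR = GRR / tol * 100 = 5.3268002 / 16.0 * 100
%GRR = 33.2925

33.2925


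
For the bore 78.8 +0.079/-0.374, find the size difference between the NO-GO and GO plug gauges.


GO = nominal - lower_tol (smallest hole = maximum material condition)
GO = 78.8 - 0.374 = 78.426
NO-GO = nominal + upper_tol (largest hole = least material condition)
NO-GO = 78.8 + 0.079 = 78.879
spread = NO-GO - GO = 78.879 - 78.426 = 0.4530

0.4530


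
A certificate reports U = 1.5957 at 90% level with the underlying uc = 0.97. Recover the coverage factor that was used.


k = U / uc
k = 1.5957 / 0.97
k = 1.645

1.645


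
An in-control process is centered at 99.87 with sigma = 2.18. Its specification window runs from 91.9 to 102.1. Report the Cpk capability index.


Cpu = (USL - mean) / (3*sigma) = (102.1 - 99.87) / (3*2.18) = 0.3410
Cpl = (mean - LSL) / (3*sigma) = (99.87 - 91.9) / (3*2.18) = 1.2187
Cpk = min(Cpu, Cpl) = 0.3410

0.3410


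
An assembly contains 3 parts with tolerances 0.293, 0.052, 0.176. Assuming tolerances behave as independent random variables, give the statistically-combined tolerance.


RSS = sqrt(0.293^2 + 0.052^2 + 0.176^2)
= sqrt(0.119529)
= 0.3457

0.3457


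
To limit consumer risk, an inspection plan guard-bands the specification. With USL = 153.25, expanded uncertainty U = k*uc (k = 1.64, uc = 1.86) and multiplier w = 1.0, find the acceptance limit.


U = k * uc = 1.64 * 1.86 = 3.0504
guard band g = w * U = 1.0 * 3.0504 = 3.0504
AL = USL - g = 153.25 - 3.0504
AL = 150.1996

150.1996


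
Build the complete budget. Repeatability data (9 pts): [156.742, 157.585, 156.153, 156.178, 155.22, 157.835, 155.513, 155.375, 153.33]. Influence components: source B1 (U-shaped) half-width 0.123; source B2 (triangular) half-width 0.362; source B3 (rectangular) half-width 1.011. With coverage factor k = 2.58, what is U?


mean = (156.742 + 157.585 + 156.153 + 156.178 + 155.22 + 157.835 + 155.513 + 155.375 + 153.33) / 9 = 155.9923333
s = sqrt(sum((x - mean)^2)/(n-1)) = 1.3624276
u_A = s / sqrt(n) = 1.3624276 / sqrt(9) = 0.45414253
u_B1 = 0.123 / sqrt(2) = 0.086974134
u_B2 = 0.362 / sqrt(6) = 0.14778588
u_B3 = 1.011 / sqrt(3) = 0.58370112
uc = sqrt(0.45414253^2 + 0.086974134^2 + 0.14778588^2 + 0.58370112^2) = 0.75918219
U = k * uc = 2.58 * 0.75918219
U = 1.9587

1.9587


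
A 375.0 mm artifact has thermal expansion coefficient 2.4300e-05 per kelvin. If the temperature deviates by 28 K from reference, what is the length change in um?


dL = L * alpha * dT
= 375.0 * 2.4300e-05 * 28
= 0.2551500 mm
dL_um = 0.2551500 * 1000 = 255.1500 um

255.1500


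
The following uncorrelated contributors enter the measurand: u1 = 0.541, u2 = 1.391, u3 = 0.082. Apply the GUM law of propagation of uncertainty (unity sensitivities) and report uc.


uc = sqrt(0.541^2 + 1.391^2 + 0.082^2)
uc = sqrt(2.234286)
uc = 1.4948

1.4948


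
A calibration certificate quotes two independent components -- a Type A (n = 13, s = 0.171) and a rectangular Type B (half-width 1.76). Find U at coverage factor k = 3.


u_A = s / sqrt(n) = 0.171 / sqrt(13) = 0.047426867
u_B = half_width / sqrt(3) = 1.76 / sqrt(3) = 1.0161365
uc = sqrt(u_A^2 + u_B^2) = sqrt(0.047426867^2 + 1.0161365^2) = 1.0172427
U = k * uc = 3 * 1.0172427
U = 3.0517

3.0517


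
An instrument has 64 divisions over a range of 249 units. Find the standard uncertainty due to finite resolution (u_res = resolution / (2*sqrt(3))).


resolution = range / divisions
resolution = 249 / 64 = 3.890625
u_res = resolution / (2*sqrt(3))
u_res = 3.890625 / 3.4641016
u_res = 1.1231

1.1231


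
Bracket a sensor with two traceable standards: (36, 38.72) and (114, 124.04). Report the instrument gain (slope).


slope = (y2 - y1) / (x2 - x1)
= (124.04 - 38.72) / (114 - 36)
= 85.3200 / 78
= 1.0938

1.0938


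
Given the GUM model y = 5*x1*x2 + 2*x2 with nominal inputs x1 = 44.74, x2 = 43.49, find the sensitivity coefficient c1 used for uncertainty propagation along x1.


y = 5*x1*x2 + 2*x2
dy/dx1 = 5*x2
Evaluate at x2 = 43.49: c1 = 5 * 43.49
c1 = 217.4500

217.4500


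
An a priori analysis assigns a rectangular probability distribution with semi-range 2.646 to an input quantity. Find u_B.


u_B = half_width / sqrt(3)
u_B = 2.646 / 1.7320508
u_B = 1.5277

1.5277


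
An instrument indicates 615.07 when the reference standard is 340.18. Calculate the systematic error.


Systematic error = measured - true
= 615.07 - 340.18
= 274.8900

274.8900


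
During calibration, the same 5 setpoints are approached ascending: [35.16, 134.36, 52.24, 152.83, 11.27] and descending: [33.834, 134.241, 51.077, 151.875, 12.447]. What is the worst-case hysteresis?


|35.16 - 33.834| = 1.3260
|134.36 - 134.241| = 0.1190
|52.24 - 51.077| = 1.1630
|152.83 - 151.875| = 0.9550
|11.27 - 12.447| = 1.1770
hysteresis = max(diffs) = 1.3260

1.3260


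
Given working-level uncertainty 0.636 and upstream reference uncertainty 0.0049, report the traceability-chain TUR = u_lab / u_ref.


TUR = u_lab / u_ref
= 0.636 / 0.0049
= 129.7959

129.7959


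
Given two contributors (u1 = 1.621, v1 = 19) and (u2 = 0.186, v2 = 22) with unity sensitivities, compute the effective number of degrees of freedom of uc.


uc = sqrt(u1^2 + u2^2) = sqrt(1.621^2 + 0.186^2) = 1.6316363
v_eff = uc^4 / (u1^4/v1 + u2^4/v2)
= 1.6316363^4 / (1.621^4/19 + 0.186^4/22)
= 7.0875059 / 0.36344899
v_eff = 19.5007

19.5007


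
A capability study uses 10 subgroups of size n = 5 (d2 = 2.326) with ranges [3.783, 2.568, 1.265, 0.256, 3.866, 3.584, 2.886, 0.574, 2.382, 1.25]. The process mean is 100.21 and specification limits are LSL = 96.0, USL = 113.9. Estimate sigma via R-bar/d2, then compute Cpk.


R_bar = (3.783 + 2.568 + 1.265 + 0.256 + 3.866 + 3.584 + 2.886 + 0.574 + 2.382 + 1.25) / 10 = 2.2414
sigma = R_bar / d2 = 2.2414 / 2.326 = 0.96362855
Cp = (USL - LSL)/(6*sigma) = (113.9 - 96.0)/(6*0.96362855) = 3.0959
Cpu = (113.9 - 100.21)/(3*0.96362855) = 4.7356
Cpl = (100.21 - 96.0)/(3*0.96362855) = 1.4563
Cpk = min(Cpu, Cpl) = 1.4563

1.4563


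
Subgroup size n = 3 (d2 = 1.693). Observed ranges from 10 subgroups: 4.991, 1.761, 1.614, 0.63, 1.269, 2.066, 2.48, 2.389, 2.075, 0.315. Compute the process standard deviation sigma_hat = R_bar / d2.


R_bar = (4.991 + 1.761 + 1.614 + 0.63 + 1.269 + 2.066 + 2.48 + 2.389 + 2.075 + 0.315) / 10
R_bar = 19.59 / 10 = 1.959
sigma_hat = R_bar / d2 = 1.959 / 1.693 = 1.1571

1.1571


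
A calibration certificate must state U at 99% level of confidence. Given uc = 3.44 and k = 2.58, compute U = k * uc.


U = k * uc
U = 2.58 * 3.44
U = 8.8752

8.8752


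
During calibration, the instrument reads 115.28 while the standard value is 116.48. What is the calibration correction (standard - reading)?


Correction = standard - reading
= 116.48 - 115.28
= 1.2000

1.2000


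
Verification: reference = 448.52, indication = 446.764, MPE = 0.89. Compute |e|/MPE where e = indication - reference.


e = indication - reference = 446.764 - 448.52 = -1.7560
|e| = 1.7560
ratio = |e| / MPE = 1.7560 / 0.89
ratio = 1.9730

1.9730


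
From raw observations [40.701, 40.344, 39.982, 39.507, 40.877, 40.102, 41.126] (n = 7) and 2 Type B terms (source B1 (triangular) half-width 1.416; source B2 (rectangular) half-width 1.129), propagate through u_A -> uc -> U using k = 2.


mean = (40.701 + 40.344 + 39.982 + 39.507 + 40.877 + 40.102 + 41.126) / 7 = 40.377
s = sqrt(sum((x - mean)^2)/(n-1)) = 0.56356248
u_A = s / sqrt(n) = 0.56356248 / sqrt(7) = 0.2130066
u_B1 = 1.416 / sqrt(6) = 0.57807958
u_B2 = 1.129 / sqrt(3) = 0.65182845
uc = sqrt(0.2130066^2 + 0.57807958^2 + 0.65182845^2) = 0.89689918
U = k * uc = 2 * 0.89689918
U = 1.7938

1.7938


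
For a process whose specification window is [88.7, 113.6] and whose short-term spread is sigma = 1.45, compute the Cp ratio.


Cp = (USL - LSL) / (6 * sigma)
= (113.6 - 88.7) / (6 * 1.45)
= 24.9000 / 8.7000
= 2.8621

2.8621


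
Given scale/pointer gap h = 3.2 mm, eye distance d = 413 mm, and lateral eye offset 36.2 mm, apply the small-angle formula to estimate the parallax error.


error = h * offset / d
= 3.2 * 36.2 / 413
= 0.2805

0.2805


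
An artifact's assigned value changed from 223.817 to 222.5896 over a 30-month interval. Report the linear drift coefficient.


rate = (v2 - v1) / months
= (222.5896 - 223.817) / 30
= -1.2274 / 30
= -0.0409

-0.0409


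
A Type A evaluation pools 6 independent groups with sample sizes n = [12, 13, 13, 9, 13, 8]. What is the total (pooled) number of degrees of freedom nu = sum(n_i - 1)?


nu = sum_i (n_i - 1)
nu = ((12 - 1) + (13 - 1) + (13 - 1) + (9 - 1) + (13 - 1) + (8 - 1))
nu = 11 + 12 + 12 + 8 + 12 + 7
nu = 62

62


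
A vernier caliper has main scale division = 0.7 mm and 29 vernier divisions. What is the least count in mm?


LC = MSD / n_div
= 0.7 / 29
= 0.0241

0.0241


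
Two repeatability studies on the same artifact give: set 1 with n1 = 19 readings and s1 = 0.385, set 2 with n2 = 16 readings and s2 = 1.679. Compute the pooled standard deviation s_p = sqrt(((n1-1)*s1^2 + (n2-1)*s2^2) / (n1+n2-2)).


s_p = sqrt(((n1-1)*s1^2 + (n2-1)*s2^2) / (n1+n2-2))
numerator = (19-1)*0.385^2 + (16-1)*1.679^2 = 2.66805 + 42.285615 = 44.953665
denominator = 19 + 16 - 2 = 33
s_p^2 = 44.953665 / 33 = 1.3622323
s_p = sqrt(1.3622323) = 1.1671

1.1671


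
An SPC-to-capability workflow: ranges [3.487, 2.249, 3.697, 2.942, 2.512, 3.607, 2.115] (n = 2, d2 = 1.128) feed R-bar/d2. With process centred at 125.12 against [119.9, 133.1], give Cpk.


R_bar = (3.487 + 2.249 + 3.697 + 2.942 + 2.512 + 3.607 + 2.115) / 7 = 2.9441429
sigma = R_bar / d2 = 2.9441429 / 1.128 = 2.6100558
Cp = (USL - LSL)/(6*sigma) = (133.1 - 119.9)/(6*2.6100558) = 0.8429
Cpu = (133.1 - 125.12)/(3*2.6100558) = 1.0191
Cpl = (125.12 - 119.9)/(3*2.6100558) = 0.6667
Cpk = min(Cpu, Cpl) = 0.6667

0.6667


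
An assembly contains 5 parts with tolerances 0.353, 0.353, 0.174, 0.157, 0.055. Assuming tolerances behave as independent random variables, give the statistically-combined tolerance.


RSS = sqrt(0.353^2 + 0.353^2 + 0.174^2 + 0.157^2 + 0.055^2)
= sqrt(0.307168)
= 0.5542

0.5542


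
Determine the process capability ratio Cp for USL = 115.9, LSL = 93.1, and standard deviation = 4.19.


Cp = (USL - LSL) / (6 * sigma)
= (115.9 - 93.1) / (6 * 4.19)
= 22.8000 / 25.1400
= 0.9069

0.9069


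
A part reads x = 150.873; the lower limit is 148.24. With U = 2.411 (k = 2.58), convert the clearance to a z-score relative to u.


u = U / k = 2.411 / 2.58 = 0.93449612
margin = |LSL - x| = |148.24 - 150.873| = 2.633
z = margin / u = 2.633 / 0.93449612
z = 2.8176

2.8176


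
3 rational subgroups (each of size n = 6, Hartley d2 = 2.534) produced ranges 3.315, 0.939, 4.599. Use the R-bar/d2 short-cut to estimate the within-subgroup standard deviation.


R_bar = (3.315 + 0.939 + 4.599) / 3
R_bar = 8.853 / 3 = 2.951
sigma_hat = R_bar / d2 = 2.951 / 2.534 = 1.1646

1.1646


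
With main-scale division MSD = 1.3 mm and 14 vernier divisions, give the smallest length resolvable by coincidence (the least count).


LC = MSD / n_div
= 1.3 / 14
= 0.0929

0.0929


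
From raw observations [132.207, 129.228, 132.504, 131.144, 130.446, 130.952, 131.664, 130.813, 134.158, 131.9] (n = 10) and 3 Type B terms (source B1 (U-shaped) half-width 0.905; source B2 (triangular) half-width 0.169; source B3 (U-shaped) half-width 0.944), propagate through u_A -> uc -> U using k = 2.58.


mean = (132.207 + 129.228 + 132.504 + 131.144 + 130.446 + 130.952 + 131.664 + 130.813 + 134.158 + 131.9) / 10 = 131.5016
s = sqrt(sum((x - mean)^2)/(n-1)) = 1.3304806
u_A = s / sqrt(n) = 1.3304806 / sqrt(10) = 0.42073491
u_B1 = 0.905 / sqrt(2) = 0.63993164
u_B2 = 0.169 / sqrt(6) = 0.068993961
u_B3 = 0.944 / sqrt(2) = 0.6675088
uc = sqrt(0.42073491^2 + 0.63993164^2 + 0.068993961^2 + 0.6675088^2) = 1.0182625
U = k * uc = 2.58 * 1.0182625
U = 2.6271

2.6271


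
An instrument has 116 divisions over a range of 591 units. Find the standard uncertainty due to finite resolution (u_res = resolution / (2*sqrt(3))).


resolution = range / divisions
resolution = 591 / 116 = 5.0948276
u_res = resolution / (2*sqrt(3))
u_res = 5.0948276 / 3.4641016
u_res = 1.4708

1.4708


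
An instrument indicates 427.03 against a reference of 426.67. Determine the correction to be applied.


Correction = standard - reading
= 426.67 - 427.03
= -0.3600

-0.3600


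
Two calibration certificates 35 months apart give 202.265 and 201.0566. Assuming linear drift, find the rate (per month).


rate = (v2 - v1) / months
= (201.0566 - 202.265) / 35
= -1.2084 / 35
= -0.0345

-0.0345


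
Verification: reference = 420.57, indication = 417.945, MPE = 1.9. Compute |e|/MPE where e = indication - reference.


e = indication - reference = 417.945 - 420.57 = -2.6250
|e| = 2.6250
ratio = |e| / MPE = 2.6250 / 1.9
ratio = 1.3816

1.3816


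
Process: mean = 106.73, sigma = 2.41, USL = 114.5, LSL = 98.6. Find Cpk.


Cpu = (USL - mean) / (3*sigma) = (114.5 - 106.73) / (3*2.41) = 1.0747
Cpl = (mean - LSL) / (3*sigma) = (106.73 - 98.6) / (3*2.41) = 1.1245
Cpk = min(Cpu, Cpl) = 1.0747

1.0747


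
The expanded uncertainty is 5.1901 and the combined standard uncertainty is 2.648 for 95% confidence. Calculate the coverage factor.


k = U / uc
k = 5.1901 / 2.648
k = 1.96

1.96


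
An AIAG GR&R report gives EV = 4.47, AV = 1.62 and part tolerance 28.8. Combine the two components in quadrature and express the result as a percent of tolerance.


GRR = sqrt(EV^2 + AV^2) = sqrt(4.47^2 + 1.62^2) = 4.7545031
%GRR = GRR / tol * 100 = 4.7545031 / 28.8 * 100
%GRR = 16.5087

16.5087


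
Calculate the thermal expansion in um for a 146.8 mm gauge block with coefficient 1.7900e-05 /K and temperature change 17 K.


dL = L * alpha * dT
= 146.8 * 1.7900e-05 * 17
= 0.0446712 mm
dL_um = 0.0446712 * 1000 = 44.6712 um

44.6712


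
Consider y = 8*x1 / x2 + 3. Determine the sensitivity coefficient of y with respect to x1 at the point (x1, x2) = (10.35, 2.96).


y = 8*x1 / x2 + 3
dy/dx1 = 8/x2
Evaluate at x2 = 2.96: c1 = 8 / 2.96
c1 = 2.7027

2.7027


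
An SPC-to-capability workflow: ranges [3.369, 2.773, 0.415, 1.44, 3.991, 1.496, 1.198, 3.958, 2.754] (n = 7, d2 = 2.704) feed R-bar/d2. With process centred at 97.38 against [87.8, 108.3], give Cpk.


R_bar = (3.369 + 2.773 + 0.415 + 1.44 + 3.991 + 1.496 + 1.198 + 3.958 + 2.754) / 9 = 2.3771111
sigma = R_bar / d2 = 2.3771111 / 2.704 = 0.87910913
Cp = (USL - LSL)/(6*sigma) = (108.3 - 87.8)/(6*0.87910913) = 3.8865
Cpu = (108.3 - 97.38)/(3*0.87910913) = 4.1406
Cpl = (97.38 - 87.8)/(3*0.87910913) = 3.6325
Cpk = min(Cpu, Cpl) = 3.6325

3.6325


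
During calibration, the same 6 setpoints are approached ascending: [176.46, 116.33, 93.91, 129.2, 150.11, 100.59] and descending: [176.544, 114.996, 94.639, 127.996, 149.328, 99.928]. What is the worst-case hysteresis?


|176.46 - 176.544| = 0.0840
|116.33 - 114.996| = 1.3340
|93.91 - 94.639| = 0.7290
|129.2 - 127.996| = 1.2040
|150.11 - 149.328| = 0.7820
|100.59 - 99.928| = 0.6620
hysteresis = max(diffs) = 1.3340

1.3340


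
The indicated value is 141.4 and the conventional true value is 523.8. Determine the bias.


Systematic error = measured - true
= 141.4 - 523.8
= -382.4000

-382.4000


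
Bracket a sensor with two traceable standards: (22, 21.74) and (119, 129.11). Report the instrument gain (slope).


slope = (y2 - y1) / (x2 - x1)
= (129.11 - 21.74) / (119 - 22)
= 107.3700 / 97
= 1.1069

1.1069


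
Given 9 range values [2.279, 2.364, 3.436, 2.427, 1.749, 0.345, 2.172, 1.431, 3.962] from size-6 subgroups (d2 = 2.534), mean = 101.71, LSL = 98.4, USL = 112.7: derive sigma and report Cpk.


R_bar = (2.279 + 2.364 + 3.436 + 2.427 + 1.749 + 0.345 + 2.172 + 1.431 + 3.962) / 9 = 2.2405556
sigma = R_bar / d2 = 2.2405556 / 2.534 = 0.88419716
Cp = (USL - LSL)/(6*sigma) = (112.7 - 98.4)/(6*0.88419716) = 2.6955
Cpu = (112.7 - 101.71)/(3*0.88419716) = 4.1431
Cpl = (101.71 - 98.4)/(3*0.88419716) = 1.2478
Cpk = min(Cpu, Cpl) = 1.2478

1.2478


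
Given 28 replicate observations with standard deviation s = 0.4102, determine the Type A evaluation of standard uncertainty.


u_A = s / sqrt(n)
u_A = 0.4102 / sqrt(28)
u_A = 0.4102 / 5.2915026
u_A = 0.0775

0.0775


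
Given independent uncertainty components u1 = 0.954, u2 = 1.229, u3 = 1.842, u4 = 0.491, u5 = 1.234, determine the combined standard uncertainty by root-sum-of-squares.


uc = sqrt(0.954^2 + 1.229^2 + 1.842^2 + 0.491^2 + 1.234^2)
uc = sqrt(7.577358)
uc = 2.7527

2.7527


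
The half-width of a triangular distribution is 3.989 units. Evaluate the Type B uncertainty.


u_B = half_width / sqrt(6)
u_B = 3.989 / 2.4494897
u_B = 1.6285

1.6285


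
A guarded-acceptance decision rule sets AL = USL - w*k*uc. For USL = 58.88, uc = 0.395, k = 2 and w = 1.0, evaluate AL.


U = k * uc = 2 * 0.395 = 0.79
guard band g = w * U = 1.0 * 0.79 = 0.79
AL = USL - g = 58.88 - 0.79
AL = 58.0900

58.0900


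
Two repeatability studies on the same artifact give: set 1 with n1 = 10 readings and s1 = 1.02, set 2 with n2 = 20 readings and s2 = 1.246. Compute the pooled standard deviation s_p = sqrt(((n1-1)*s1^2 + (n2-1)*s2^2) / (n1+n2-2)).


s_p = sqrt(((n1-1)*s1^2 + (n2-1)*s2^2) / (n1+n2-2))
numerator = (10-1)*1.02^2 + (20-1)*1.246^2 = 9.3636 + 29.497804 = 38.861404
denominator = 10 + 20 - 2 = 28
s_p^2 = 38.861404 / 28 = 1.3879073
s_p = sqrt(1.3879073) = 1.1781

1.1781


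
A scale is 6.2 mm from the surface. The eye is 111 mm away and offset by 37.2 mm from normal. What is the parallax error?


error = h * offset / d
= 6.2 * 37.2 / 111
= 2.0778

2.0778


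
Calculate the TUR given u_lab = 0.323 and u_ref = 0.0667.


TUR = u_lab / u_ref
= 0.323 / 0.0667
= 4.8426

4.8426


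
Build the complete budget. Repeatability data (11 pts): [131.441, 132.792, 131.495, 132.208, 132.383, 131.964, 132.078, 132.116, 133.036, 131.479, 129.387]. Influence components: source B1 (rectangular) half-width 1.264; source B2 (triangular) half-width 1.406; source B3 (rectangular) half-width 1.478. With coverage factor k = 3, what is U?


mean = (131.441 + 132.792 + 131.495 + 132.208 + 132.383 + 131.964 + 132.078 + 132.116 + 133.036 + 131.479 + 129.387) / 11 = 131.8526364
s = sqrt(sum((x - mean)^2)/(n-1)) = 0.96639477
u_A = s / sqrt(n) = 0.96639477 / sqrt(11) = 0.29137899
u_B1 = 1.264 / sqrt(3) = 0.72977074
u_B2 = 1.406 / sqrt(6) = 0.5739971
u_B3 = 1.478 / sqrt(3) = 0.8533237
uc = sqrt(0.29137899^2 + 0.72977074^2 + 0.5739971^2 + 0.8533237^2) = 1.294257
U = k * uc = 3 * 1.294257
U = 3.8828

3.8828


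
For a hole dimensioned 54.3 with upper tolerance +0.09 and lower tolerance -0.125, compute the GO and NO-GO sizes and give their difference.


GO = nominal - lower_tol (smallest hole = maximum material condition)
GO = 54.3 - 0.125 = 54.175
NO-GO = nominal + upper_tol (largest hole = least material condition)
NO-GO = 54.3 + 0.09 = 54.39
spread = NO-GO - GO = 54.39 - 54.175 = 0.2150

0.2150
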